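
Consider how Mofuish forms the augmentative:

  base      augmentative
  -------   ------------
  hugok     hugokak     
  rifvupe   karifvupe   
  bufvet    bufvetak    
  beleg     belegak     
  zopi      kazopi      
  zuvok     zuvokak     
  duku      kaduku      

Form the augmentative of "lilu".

bufvet and rifvupe both have last vowel 'e' yet inflect differently (bufvetak, karifvupe), so the last vowel is not what conditions the rule; whether the stem ends in a vowel or a consonant is.
"lilu" ends in a vowel. The stems ending in a vowel (zopi → kazopi, duku → kaduku, rifvupe → karifvupe) add the prefix ka-.
So lilu → kalilu.

kalilu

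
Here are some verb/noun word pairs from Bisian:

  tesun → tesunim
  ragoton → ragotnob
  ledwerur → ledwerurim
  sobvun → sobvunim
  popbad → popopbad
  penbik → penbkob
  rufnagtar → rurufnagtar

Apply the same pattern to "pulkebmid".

ledwerur and rufnagtar both end in -r yet inflect differently (ledwerurim, rurufnagtar), so the final letter is not what conditions the rule; the last vowel is.
"pulkebmid" has last vowel 'i'. The one such stem in the data (penbik → penbkob) deletes the last vowel and adds -ob (as does ragoton), so the same rule applies.
So pulkebmid → pulkebmdob.

pulkebmdob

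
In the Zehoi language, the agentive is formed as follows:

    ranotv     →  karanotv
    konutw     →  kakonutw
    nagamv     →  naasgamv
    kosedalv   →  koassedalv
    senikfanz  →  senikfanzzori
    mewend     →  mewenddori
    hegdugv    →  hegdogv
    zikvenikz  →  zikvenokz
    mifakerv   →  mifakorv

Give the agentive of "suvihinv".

suvihinvvori

ranotv and nagamv both end in -v yet inflect differently (karanotv, naasgamv), so the final letter is not what conditions the rule; the second-to-last letter is.
"suvihinv" has second-to-last letter 'n'. The stems whose second-to-last letter is 'n' (senikfanz → senikfanzzori, mewend → mewenddori) double the final consonant and add -ori.
The other patterns: stems whose second-to-last letter is 't' add the prefix ka-; stems whose second-to-last letter is 'l' or 'm' insert -as- after the first vowel; stems whose second-to-last letter is 'g', 'k' or 'r' change the last vowel to 'o'.
So suvihinv → suvihinvvori.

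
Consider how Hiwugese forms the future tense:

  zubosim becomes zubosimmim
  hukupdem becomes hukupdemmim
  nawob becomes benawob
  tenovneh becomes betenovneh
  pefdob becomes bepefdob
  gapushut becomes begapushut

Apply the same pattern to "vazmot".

bevazmot

"vazmot" ends in -t. The one such stem in the data (gapushut → begapushut) adds the prefix be-, so the same rule applies.
The other pattern: stems ending in -m double the final consonant and add -im.
So vazmot → bevazmot.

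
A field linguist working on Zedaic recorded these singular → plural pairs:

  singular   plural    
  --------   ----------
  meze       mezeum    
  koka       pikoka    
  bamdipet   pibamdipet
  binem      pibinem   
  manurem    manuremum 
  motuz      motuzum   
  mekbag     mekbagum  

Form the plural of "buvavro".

manurem and binem both end in -m yet inflect differently (manuremum, pibinem), so the final letter is not what conditions the rule; the first letter is.
"buvavro" begins with b-. The stems beginning with b- (bamdipet → pibamdipet, binem → pibinem) add the prefix pi-.
The other pattern: stems beginning with m- add -um.
So buvavro → pibuvavro.

pibuvavro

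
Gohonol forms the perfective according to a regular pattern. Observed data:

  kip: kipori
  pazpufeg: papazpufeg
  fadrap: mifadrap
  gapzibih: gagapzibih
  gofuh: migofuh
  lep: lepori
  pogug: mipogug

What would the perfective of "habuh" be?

mihabuh

"habuh" has 2 vowels. The stems with 2 vowels (pogug → mipogug, fadrap → mifadrap, gofuh → migofuh) add the prefix mi-.
So habuh → mihabuh.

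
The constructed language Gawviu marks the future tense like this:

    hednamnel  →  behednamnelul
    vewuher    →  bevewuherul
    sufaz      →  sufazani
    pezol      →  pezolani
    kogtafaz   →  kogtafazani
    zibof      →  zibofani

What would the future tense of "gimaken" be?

"gimaken" has last vowel 'e'. The stems whose last vowel is 'e' (hednamnel → behednamnelul, vewuher → bevewuherul) add be- … -ul around the stem.
The other pattern: stems whose last vowel is 'a' or 'o' add -ani.
So gimaken → begimakenul.

begimakenul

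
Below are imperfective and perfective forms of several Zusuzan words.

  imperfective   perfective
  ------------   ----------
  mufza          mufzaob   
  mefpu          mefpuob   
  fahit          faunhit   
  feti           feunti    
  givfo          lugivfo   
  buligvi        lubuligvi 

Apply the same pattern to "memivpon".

"memivpon" begins with m-. The stems beginning with m- (mufza → mufzaob, mefpu → mefpuob) add -ob.
The other patterns: stems beginning with f- insert -un- after the first vowel; stems beginning with b- or g- add the prefix lu-.
So memivpon → memivponob.

memivponob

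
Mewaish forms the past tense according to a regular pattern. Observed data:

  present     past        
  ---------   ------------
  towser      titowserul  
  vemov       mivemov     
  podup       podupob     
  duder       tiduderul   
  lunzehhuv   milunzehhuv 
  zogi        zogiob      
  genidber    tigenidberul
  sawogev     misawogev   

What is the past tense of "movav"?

sawogev and duder both have last vowel 'e' yet inflect differently (misawogev, tiduderul), so the last vowel is not what conditions the rule; the final letter is.
"movav" ends in -v. The stems ending in -v (vemov → mivemov, sawogev → misawogev, lunzehhuv → milunzehhuv) add the prefix mi-.
The other patterns: stems ending in -r add ti- … -ul around the stem; stems ending in -i or -p add -ob.
So movav → mimovav.

mimovav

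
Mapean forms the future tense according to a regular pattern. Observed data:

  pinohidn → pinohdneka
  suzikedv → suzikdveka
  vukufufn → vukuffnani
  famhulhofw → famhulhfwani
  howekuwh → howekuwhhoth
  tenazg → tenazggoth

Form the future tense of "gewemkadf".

pinohidn and vukufufn both end in -n yet inflect differently (pinohdneka, vukuffnani), so the final letter is not what conditions the rule; the second-to-last letter is.
"gewemkadf" has second-to-last letter 'd'. The stems whose second-to-last letter is 'd' (pinohidn → pinohdneka, suzikedv → suzikdveka) delete the last vowel and add -eka.
The other patterns: stems whose second-to-last letter is 'f' delete the last vowel and add -ani; stems whose second-to-last letter is 'w' or 'z' double the final consonant and add -oth.
So gewemkadf → gewemkdfeka.

gewemkdfeka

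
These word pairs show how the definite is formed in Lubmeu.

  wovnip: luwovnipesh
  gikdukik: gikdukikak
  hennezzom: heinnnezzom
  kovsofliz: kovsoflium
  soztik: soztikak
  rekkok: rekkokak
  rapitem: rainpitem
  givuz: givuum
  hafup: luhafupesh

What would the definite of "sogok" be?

wovnip and soztik both have last vowel 'i' yet inflect differently (luwovnipesh, soztikak), so the last vowel is not what conditions the rule; the final letter is.
"sogok" ends in -k. The stems ending in -k (soztik → soztikak, rekkok → rekkokak, gikdukik → gikdukikak) add -ak.
So sogok → sogokak.

sogokak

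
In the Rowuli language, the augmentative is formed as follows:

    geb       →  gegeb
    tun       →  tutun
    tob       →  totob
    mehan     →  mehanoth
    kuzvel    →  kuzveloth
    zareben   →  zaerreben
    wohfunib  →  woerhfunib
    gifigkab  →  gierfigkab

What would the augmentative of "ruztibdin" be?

ruerztibdin

"ruztibdin" has 3 vowels. The stems with 3 vowels (zareben → zaerreben, wohfunib → woerhfunib, gifigkab → gierfigkab) insert -er- after the first vowel.
So ruztibdin → ruerztibdin.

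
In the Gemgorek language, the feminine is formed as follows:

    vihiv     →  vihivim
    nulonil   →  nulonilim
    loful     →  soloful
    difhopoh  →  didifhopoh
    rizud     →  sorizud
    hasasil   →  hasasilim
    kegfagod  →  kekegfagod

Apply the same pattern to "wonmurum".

"wonmurum" has last vowel 'u'. The stems whose last vowel is 'u' (rizud → sorizud, loful → soloful) add the prefix so-.
So wonmurum → sowonmurum.

sowonmurum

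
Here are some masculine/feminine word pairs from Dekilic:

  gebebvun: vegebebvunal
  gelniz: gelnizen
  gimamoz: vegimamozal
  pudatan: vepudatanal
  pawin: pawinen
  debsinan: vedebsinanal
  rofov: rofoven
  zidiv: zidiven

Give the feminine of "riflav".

riflaven

gimamoz and gelniz both end in -z yet inflect differently (vegimamozal, gelnizen), so the final letter is not what conditions the rule; the number of vowels is.
"riflav" has 2 vowels. The stems with 2 vowels (rofov → rofoven, gelniz → gelnizen, pawin → pawinen) add -en.
The other pattern: stems with 3 vowels add ve- … -al around the stem.
So riflav → riflaven.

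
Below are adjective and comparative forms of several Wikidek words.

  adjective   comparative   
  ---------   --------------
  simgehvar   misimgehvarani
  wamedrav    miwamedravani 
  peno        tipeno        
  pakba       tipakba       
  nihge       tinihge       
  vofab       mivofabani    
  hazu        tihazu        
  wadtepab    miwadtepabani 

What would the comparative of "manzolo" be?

timanzolo

pakba and vofab both have last vowel 'a' yet inflect differently (tipakba, mivofabani), so the last vowel is not what conditions the rule; whether the stem ends in a vowel or a consonant is.
"manzolo" ends in a vowel. The stems ending in a vowel (peno → tipeno, hazu → tihazu, nihge → tinihge) add the prefix ti-.
The other pattern: stems ending in a consonant add mi- … -ani around the stem.
So manzolo → timanzolo.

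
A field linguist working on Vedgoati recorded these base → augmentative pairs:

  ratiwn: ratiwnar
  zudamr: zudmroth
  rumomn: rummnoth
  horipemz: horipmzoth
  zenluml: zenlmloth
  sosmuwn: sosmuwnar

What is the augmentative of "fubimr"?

fubmroth

rumomn and ratiwn both end in -n yet inflect differently (rummnoth, ratiwnar), so the final letter is not what conditions the rule; the second-to-last letter is.
"fubimr" has second-to-last letter 'm'. The stems whose second-to-last letter is 'm' (zudamr → zudmroth, horipemz → horipmzoth, zenluml → zenlmloth) delete the last vowel and add -oth.
So fubimr → fubmroth.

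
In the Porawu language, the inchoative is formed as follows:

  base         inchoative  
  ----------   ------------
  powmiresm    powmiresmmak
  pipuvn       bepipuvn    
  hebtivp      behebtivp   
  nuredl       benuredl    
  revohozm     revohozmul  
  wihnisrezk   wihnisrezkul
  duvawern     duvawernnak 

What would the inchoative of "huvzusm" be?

huvzusmmak

pipuvn and duvawern both end in -n yet inflect differently (bepipuvn, duvawernnak), so the final letter is not what conditions the rule; the second-to-last letter is.
"huvzusm" has second-to-last letter 's'. The one such stem in the data (powmiresm → powmiresmmak) doubles the final consonant and adds -ak (as does duvawern), so the same rule applies.
So huvzusm → huvzusmmak.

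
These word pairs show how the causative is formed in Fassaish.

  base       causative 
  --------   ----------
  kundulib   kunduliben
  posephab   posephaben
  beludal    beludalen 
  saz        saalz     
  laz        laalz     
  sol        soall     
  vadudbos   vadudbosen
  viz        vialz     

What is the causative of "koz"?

koalz

"koz" has 1 vowel. The stems with 1 vowel (laz → laalz, saz → saalz, sol → soall) insert -al- after the first vowel.
So koz → koalz.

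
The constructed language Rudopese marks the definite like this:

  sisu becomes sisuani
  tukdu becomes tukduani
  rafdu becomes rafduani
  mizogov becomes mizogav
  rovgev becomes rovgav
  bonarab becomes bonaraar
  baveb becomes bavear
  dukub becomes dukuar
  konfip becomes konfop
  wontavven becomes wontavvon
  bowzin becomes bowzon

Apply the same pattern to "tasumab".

tasumaar

"tasumab" ends in -b. The stems ending in -b (bonarab → bonaraar, baveb → bavear, dukub → dukuar) drop the final letter and add -ar.
So tasumab → tasumaar.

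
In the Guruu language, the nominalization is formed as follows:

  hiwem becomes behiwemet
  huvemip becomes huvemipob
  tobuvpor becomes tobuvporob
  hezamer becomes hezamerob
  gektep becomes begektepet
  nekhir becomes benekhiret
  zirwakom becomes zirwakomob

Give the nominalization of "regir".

hiwem and zirwakom both end in -m yet inflect differently (behiwemet, zirwakomob), so the final letter is not what conditions the rule; the number of vowels is.
"regir" has 2 vowels. The stems with 2 vowels (gektep → begektepet, nekhir → benekhiret, hiwem → behiwemet) add be- … -et around the stem.
So regir → beregiret.

beregiret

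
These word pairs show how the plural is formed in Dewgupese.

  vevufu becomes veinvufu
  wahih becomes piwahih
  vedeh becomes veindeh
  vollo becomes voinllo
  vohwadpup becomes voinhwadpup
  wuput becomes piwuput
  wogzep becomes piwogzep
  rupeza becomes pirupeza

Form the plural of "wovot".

piwovot

vohwadpup and wogzep both end in -p yet inflect differently (voinhwadpup, piwogzep), so the final letter is not what conditions the rule; the first letter is.
"wovot" begins with w-. The stems beginning with w- (wogzep → piwogzep, wahih → piwahih, wuput → piwuput) add the prefix pi-.
The other pattern: stems beginning with v- insert -in- after the first vowel.
So wovot → piwovot.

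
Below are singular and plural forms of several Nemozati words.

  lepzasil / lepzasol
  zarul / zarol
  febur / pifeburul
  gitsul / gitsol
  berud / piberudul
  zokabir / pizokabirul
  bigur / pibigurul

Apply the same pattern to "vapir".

gitsul and febur both have last vowel 'u' yet inflect differently (gitsol, pifeburul), so the last vowel is not what conditions the rule; the final letter is.
"vapir" ends in -r. The stems ending in -r (febur → pifeburul, zokabir → pizokabirul, bigur → pibigurul) add pi- … -ul around the stem.
The other pattern: stems ending in -l change the last vowel to 'o'.
So vapir → pivapirul.

pivapirul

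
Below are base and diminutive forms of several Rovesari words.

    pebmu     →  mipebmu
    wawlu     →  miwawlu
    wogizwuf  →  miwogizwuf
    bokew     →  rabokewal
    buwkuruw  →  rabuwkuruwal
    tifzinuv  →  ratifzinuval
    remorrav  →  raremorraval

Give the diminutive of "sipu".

misipu

"sipu" ends in -u. The stems ending in -u (pebmu → mipebmu, wawlu → miwawlu) add the prefix mi-.
So sipu → misipu.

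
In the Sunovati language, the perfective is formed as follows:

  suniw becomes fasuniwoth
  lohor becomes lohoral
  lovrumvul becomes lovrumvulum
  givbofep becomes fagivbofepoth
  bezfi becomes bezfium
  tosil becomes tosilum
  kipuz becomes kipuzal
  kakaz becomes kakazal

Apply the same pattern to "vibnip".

favibnipoth

kipuz and lovrumvul both have last vowel 'u' yet inflect differently (kipuzal, lovrumvulum), so the last vowel is not what conditions the rule; the final letter is.
"vibnip" ends in -p. The one such stem in the data (givbofep → fagivbofepoth) adds fa- … -oth around the stem, so the same rule applies.
The other patterns: stems ending in -r or -z add -al; stems ending in -i or -l add -um.
So vibnip → favibnipoth.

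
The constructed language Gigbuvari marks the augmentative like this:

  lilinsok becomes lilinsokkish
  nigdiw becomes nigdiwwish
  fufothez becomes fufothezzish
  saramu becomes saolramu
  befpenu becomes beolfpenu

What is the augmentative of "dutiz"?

dutizzish

befpenu and fufothez both have 3 vowels yet inflect differently (beolfpenu, fufothezzish), so the number of vowels is not what conditions the rule; whether the stem ends in a vowel or a consonant is.
"dutiz" ends in a consonant. The stems ending in a consonant (fufothez → fufothezzish, lilinsok → lilinsokkish, nigdiw → nigdiwwish) double the final consonant and add -ish.
The other pattern: stems ending in a vowel insert -ol- after the first vowel.
So dutiz → dutizzish.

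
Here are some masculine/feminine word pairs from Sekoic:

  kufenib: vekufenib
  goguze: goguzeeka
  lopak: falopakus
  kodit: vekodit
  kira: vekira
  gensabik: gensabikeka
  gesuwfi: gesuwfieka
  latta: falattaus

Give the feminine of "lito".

falitous

kira and latta both end in -a yet inflect differently (vekira, falattaus), so the final letter is not what conditions the rule; the first letter is.
"lito" begins with l-. The stems beginning with l- (latta → falattaus, lopak → falopakus) add fa- … -us around the stem.
The other patterns: stems beginning with g- add -eka; stems beginning with k- add the prefix ve-.
So lito → falitous.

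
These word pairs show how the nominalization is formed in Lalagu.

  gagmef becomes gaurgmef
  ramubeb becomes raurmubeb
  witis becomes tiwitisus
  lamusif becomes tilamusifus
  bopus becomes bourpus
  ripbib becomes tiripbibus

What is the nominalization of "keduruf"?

witis and bopus both end in -s yet inflect differently (tiwitisus, bourpus), so the final letter is not what conditions the rule; the last vowel is.
"keduruf" has last vowel 'u'. The one such stem in the data (bopus → bourpus) inserts -ur- after the first vowel (as do gagmef, ramubeb), so the same rule applies.
So keduruf → keurduruf.

keurduruf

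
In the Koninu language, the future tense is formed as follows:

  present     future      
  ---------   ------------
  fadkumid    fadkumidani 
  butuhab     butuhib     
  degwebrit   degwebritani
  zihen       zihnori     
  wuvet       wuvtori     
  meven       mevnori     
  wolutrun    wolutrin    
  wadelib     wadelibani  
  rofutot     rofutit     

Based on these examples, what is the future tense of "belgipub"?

belgipib

wuvet and degwebrit both end in -t yet inflect differently (wuvtori, degwebritani), so the final letter is not what conditions the rule; the last vowel is.
"belgipub" has last vowel 'u'. The one such stem in the data (wolutrun → wolutrin) changes the last vowel to 'i' (as do rofutot, butuhab), so the same rule applies.
So belgipub → belgipib.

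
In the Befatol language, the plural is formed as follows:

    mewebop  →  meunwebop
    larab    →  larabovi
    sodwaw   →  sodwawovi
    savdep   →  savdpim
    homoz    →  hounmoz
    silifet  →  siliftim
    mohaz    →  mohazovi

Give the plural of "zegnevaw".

zegnevawovi

"zegnevaw" has last vowel 'a'. The stems whose last vowel is 'a' (sodwaw → sodwawovi, larab → larabovi, mohaz → mohazovi) add -ovi.
The other patterns: stems whose last vowel is 'e' delete the last vowel and add -im; stems whose last vowel is 'o' insert -un- after the first vowel.
So zegnevaw → zegnevawovi.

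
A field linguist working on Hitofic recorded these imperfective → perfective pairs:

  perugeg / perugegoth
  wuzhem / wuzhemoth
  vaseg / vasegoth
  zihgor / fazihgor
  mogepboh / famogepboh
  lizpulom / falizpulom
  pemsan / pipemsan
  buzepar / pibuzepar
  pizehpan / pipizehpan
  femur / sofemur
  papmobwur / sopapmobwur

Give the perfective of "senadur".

wuzhem and lizpulom both end in -m yet inflect differently (wuzhemoth, falizpulom), so the final letter is not what conditions the rule; the last vowel is.
"senadur" has last vowel 'u'. The stems whose last vowel is 'u' (femur → sofemur, papmobwur → sopapmobwur) add the prefix so-.
The other patterns: stems whose last vowel is 'e' add -oth; stems whose last vowel is 'o' add the prefix fa-; stems whose last vowel is 'a' add the prefix pi-.
So senadur → sosenadur.

sosenadur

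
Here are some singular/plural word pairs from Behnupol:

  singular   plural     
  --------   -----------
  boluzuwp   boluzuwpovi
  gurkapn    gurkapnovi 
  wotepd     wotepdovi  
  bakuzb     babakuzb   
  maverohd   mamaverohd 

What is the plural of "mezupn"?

wotepd and maverohd both end in -d yet inflect differently (wotepdovi, mamaverohd), so the final letter is not what conditions the rule; the second-to-last letter is.
"mezupn" has second-to-last letter 'p'. The stems whose second-to-last letter is 'p' (wotepd → wotepdovi, gurkapn → gurkapnovi) add -ovi.
The other pattern: stems whose second-to-last letter is 'h' or 'z' repeat the first consonant+vowel as a prefix.
So mezupn → mezupnovi.

mezupnovi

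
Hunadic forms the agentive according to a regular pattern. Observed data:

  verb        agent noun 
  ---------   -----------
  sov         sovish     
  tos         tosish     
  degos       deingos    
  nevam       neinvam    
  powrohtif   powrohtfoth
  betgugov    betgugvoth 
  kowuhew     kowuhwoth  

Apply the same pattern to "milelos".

milelsoth

tos and degos both end in -s yet inflect differently (tosish, deingos), so the final letter is not what conditions the rule; the number of vowels is.
"milelos" has 3 vowels. The stems with 3 vowels (powrohtif → powrohtfoth, betgugov → betgugvoth, kowuhew → kowuhwoth) delete the last vowel and add -oth.
So milelos → milelsoth.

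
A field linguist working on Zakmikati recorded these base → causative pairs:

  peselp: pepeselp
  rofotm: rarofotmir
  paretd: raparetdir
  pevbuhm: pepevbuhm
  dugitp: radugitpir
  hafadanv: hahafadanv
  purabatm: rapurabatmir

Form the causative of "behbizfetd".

dugitp and peselp both end in -p yet inflect differently (radugitpir, pepeselp), so the final letter is not what conditions the rule; the second-to-last letter is.
"behbizfetd" has second-to-last letter 't'. The stems whose second-to-last letter is 't' (rofotm → rarofotmir, dugitp → radugitpir, purabatm → rapurabatmir) add ra- … -ir around the stem.
The other pattern: stems whose second-to-last letter is 'h', 'l' or 'n' repeat the first consonant+vowel as a prefix.
So behbizfetd → rabehbizfetdir.

rabehbizfetdir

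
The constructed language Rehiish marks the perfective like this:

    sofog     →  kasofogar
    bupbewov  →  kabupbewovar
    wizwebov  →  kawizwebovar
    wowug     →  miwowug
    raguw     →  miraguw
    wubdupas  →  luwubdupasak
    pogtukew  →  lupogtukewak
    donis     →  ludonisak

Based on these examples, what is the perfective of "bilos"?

sofog and wowug both end in -g yet inflect differently (kasofogar, miwowug), so the final letter is not what conditions the rule; the last vowel is.
"bilos" has last vowel 'o'. The stems whose last vowel is 'o' (sofog → kasofogar, bupbewov → kabupbewovar, wizwebov → kawizwebovar) add ka- … -ar around the stem.
So bilos → kabilosar.

kabilosar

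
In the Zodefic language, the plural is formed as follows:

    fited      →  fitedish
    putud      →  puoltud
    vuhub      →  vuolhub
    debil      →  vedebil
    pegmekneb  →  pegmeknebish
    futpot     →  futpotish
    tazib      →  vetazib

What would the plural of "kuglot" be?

fited and putud both end in -d yet inflect differently (fitedish, puoltud), so the final letter is not what conditions the rule; the last vowel is.
"kuglot" has last vowel 'o'. The one such stem in the data (futpot → futpotish) adds -ish, so the same rule applies.
The other patterns: stems whose last vowel is 'u' insert -ol- after the first vowel; stems whose last vowel is 'i' add the prefix ve-.
So kuglot → kuglotish.

kuglotish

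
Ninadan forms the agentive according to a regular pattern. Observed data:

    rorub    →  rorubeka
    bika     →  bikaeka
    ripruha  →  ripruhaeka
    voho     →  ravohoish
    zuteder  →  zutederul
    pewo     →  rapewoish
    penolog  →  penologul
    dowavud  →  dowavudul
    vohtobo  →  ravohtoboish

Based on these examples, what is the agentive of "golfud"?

"golfud" ends in -d. The one such stem in the data (dowavud → dowavudul) adds -ul, so the same rule applies.
So golfud → golfudul.

golfudul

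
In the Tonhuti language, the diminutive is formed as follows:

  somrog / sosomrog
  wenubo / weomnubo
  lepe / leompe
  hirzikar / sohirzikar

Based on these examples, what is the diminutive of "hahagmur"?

sohahagmur

wenubo and somrog both have last vowel 'o' yet inflect differently (weomnubo, sosomrog), so the last vowel is not what conditions the rule; whether the stem ends in a vowel or a consonant is.
"hahagmur" ends in a consonant. The stems ending in a consonant (hirzikar → sohirzikar, somrog → sosomrog) add the prefix so-.
The other pattern: stems ending in a vowel insert -om- after the first vowel.
So hahagmur → sohahagmur.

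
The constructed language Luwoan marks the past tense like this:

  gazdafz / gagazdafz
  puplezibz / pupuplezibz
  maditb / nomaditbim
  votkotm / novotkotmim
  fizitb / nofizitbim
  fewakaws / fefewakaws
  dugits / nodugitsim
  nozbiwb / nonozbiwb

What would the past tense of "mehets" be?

dugits and fewakaws both end in -s yet inflect differently (nodugitsim, fefewakaws), so the final letter is not what conditions the rule; the second-to-last letter is.
"mehets" has second-to-last letter 't'. The stems whose second-to-last letter is 't' (dugits → nodugitsim, votkotm → novotkotmim, maditb → nomaditbim) add no- … -im around the stem.
So mehets → nomehetsim.

nomehetsim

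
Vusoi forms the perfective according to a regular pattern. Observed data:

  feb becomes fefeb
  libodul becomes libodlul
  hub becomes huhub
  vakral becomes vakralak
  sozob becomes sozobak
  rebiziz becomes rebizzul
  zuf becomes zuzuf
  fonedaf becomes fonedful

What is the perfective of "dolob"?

dolobak

hub and sozob both end in -b yet inflect differently (huhub, sozobak), so the final letter is not what conditions the rule; the number of vowels is.
"dolob" has 2 vowels. The stems with 2 vowels (sozob → sozobak, vakral → vakralak) add -ak.
So dolob → dolobak.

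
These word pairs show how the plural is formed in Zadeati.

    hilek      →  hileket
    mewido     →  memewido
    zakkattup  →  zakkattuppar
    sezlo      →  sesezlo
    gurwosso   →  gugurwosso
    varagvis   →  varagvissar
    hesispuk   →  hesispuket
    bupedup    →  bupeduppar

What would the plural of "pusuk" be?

hesispuk and bupedup both have last vowel 'u' yet inflect differently (hesispuket, bupeduppar), so the last vowel is not what conditions the rule; the final letter is.
"pusuk" ends in -k. The stems ending in -k (hesispuk → hesispuket, hilek → hileket) add -et.
So pusuk → pusuket.

pusuket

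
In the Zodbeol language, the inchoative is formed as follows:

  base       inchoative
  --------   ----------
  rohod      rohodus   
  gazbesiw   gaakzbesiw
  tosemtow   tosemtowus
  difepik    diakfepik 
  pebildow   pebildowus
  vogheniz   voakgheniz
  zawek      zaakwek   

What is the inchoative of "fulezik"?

pebildow and gazbesiw both end in -w yet inflect differently (pebildowus, gaakzbesiw), so the final letter is not what conditions the rule; the last vowel is.
"fulezik" has last vowel 'i'. The stems whose last vowel is 'i' (gazbesiw → gaakzbesiw, vogheniz → voakgheniz, difepik → diakfepik) insert -ak- after the first vowel.
So fulezik → fuaklezik.

fuaklezik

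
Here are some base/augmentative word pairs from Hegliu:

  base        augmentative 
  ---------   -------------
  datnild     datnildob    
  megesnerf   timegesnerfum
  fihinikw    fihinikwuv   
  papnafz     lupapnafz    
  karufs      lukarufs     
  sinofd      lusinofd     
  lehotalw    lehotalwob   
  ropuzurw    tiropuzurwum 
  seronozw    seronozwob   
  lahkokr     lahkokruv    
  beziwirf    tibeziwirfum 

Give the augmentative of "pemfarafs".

lupemfarafs

"pemfarafs" has second-to-last letter 'f'. The stems whose second-to-last letter is 'f' (karufs → lukarufs, papnafz → lupapnafz, sinofd → lusinofd) add the prefix lu-.
The other patterns: stems whose second-to-last letter is 'r' add ti- … -um around the stem; stems whose second-to-last letter is 'k' add -uv; stems whose second-to-last letter is 'l' or 'z' add -ob.
So pemfarafs → lupemfarafs.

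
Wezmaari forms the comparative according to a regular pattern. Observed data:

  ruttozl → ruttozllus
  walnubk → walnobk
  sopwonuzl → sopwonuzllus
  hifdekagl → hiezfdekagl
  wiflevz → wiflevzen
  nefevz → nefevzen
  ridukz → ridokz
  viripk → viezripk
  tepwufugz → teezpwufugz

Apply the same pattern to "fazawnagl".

wiflevz and ridukz both end in -z yet inflect differently (wiflevzen, ridokz), so the final letter is not what conditions the rule; the second-to-last letter is.
"fazawnagl" has second-to-last letter 'g'. The stems whose second-to-last letter is 'g' (tepwufugz → teezpwufugz, hifdekagl → hiezfdekagl) insert -ez- after the first vowel.
The other patterns: stems whose second-to-last letter is 'z' double the final consonant and add -us; stems whose second-to-last letter is 'v' add -en; stems whose second-to-last letter is 'b' or 'k' change the last vowel to 'o'.
So fazawnagl → faezzawnagl.

faezzawnagl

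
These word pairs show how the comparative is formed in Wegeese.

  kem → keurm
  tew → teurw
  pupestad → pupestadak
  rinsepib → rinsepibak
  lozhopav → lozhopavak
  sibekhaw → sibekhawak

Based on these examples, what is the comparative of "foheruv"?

tew and sibekhaw both end in -w yet inflect differently (teurw, sibekhawak), so the final letter is not what conditions the rule; the number of vowels is.
"foheruv" has 3 vowels. The stems with 3 vowels (pupestad → pupestadak, rinsepib → rinsepibak, lozhopav → lozhopavak) add -ak.
The other pattern: stems with 1 vowel insert -ur- after the first vowel.
So foheruv → foheruvak.

foheruvak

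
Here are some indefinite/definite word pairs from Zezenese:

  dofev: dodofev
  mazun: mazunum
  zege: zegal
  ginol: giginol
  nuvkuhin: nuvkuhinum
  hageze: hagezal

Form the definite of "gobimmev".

gogobimmev

zege and dofev both have last vowel 'e' yet inflect differently (zegal, dodofev), so the last vowel is not what conditions the rule; the final letter is.
"gobimmev" ends in -v. The one such stem in the data (dofev → dodofev) repeats the first consonant+vowel as a prefix (as does ginol), so the same rule applies.
The other patterns: stems ending in -n add -um; stems ending in -e drop the final letter and add -al.
So gobimmev → gogobimmev.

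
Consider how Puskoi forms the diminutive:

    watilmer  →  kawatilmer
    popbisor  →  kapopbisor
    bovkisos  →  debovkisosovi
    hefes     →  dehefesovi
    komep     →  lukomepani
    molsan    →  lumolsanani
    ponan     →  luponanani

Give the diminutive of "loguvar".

"loguvar" ends in -r. The stems ending in -r (watilmer → kawatilmer, popbisor → kapopbisor) add the prefix ka-.
The other patterns: stems ending in -s add de- … -ovi around the stem; stems ending in -n or -p add lu- … -ani around the stem.
So loguvar → kaloguvar.

kaloguvar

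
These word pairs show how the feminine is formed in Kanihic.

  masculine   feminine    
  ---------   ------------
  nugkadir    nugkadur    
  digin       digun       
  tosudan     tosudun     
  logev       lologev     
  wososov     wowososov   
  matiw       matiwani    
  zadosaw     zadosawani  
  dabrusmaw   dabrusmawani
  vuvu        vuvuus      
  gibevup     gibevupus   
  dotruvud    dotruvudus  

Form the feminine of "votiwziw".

"votiwziw" ends in -w. The stems ending in -w (matiw → matiwani, zadosaw → zadosawani, dabrusmaw → dabrusmawani) add -ani.
The other patterns: stems ending in -n or -r change the last vowel to 'u'; stems ending in -v repeat the first consonant+vowel as a prefix; stems ending in -d, -p or -u add -us.
So votiwziw → votiwziwani.

votiwziwani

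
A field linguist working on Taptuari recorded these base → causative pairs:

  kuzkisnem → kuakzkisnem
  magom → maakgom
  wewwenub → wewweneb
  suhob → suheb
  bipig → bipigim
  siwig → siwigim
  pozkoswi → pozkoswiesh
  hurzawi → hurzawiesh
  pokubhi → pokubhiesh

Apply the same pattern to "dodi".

dodiesh

"dodi" ends in -i. The stems ending in -i (pozkoswi → pozkoswiesh, hurzawi → hurzawiesh, pokubhi → pokubhiesh) add -esh.
So dodi → dodiesh.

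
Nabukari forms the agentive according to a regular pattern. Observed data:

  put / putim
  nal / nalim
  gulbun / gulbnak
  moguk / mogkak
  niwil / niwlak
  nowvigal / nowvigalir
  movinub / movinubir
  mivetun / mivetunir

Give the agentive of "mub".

nal and niwil both end in -l yet inflect differently (nalim, niwlak), so the final letter is not what conditions the rule; the number of vowels is.
"mub" has 1 vowel. The stems with 1 vowel (put → putim, nal → nalim) add -im.
The other patterns: stems with 2 vowels delete the last vowel and add -ak; stems with 3 vowels add -ir.
So mub → mubim.

mubim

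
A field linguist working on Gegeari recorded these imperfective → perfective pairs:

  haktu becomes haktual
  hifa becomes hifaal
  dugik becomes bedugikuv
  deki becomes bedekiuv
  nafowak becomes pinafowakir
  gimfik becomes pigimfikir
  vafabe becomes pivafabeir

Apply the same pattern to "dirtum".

dugik and nafowak both end in -k yet inflect differently (bedugikuv, pinafowakir), so the final letter is not what conditions the rule; the first letter is.
"dirtum" begins with d-. The stems beginning with d- (dugik → bedugikuv, deki → bedekiuv) add be- … -uv around the stem.
So dirtum → bedirtumuv.

bedirtumuv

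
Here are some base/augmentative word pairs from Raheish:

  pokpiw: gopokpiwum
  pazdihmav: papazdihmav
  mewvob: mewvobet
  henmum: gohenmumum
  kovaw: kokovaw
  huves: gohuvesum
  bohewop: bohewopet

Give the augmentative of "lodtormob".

kovaw and pokpiw both end in -w yet inflect differently (kokovaw, gopokpiwum), so the final letter is not what conditions the rule; the last vowel is.
"lodtormob" has last vowel 'o'. The stems whose last vowel is 'o' (bohewop → bohewopet, mewvob → mewvobet) add -et.
The other patterns: stems whose last vowel is 'a' repeat the first consonant+vowel as a prefix; stems whose last vowel is 'e', 'i' or 'u' add go- … -um around the stem.
So lodtormob → lodtormobet.

lodtormobet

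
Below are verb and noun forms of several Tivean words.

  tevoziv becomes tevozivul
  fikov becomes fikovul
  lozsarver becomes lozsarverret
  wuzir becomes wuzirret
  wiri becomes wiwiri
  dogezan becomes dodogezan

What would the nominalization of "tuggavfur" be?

tuggavfurret

tevoziv and wuzir both have last vowel 'i' yet inflect differently (tevozivul, wuzirret), so the last vowel is not what conditions the rule; the final letter is.
"tuggavfur" ends in -r. The stems ending in -r (lozsarver → lozsarverret, wuzir → wuzirret) double the final consonant and add -et.
The other patterns: stems ending in -v add -ul; stems ending in -i or -n repeat the first consonant+vowel as a prefix.
So tuggavfur → tuggavfurret.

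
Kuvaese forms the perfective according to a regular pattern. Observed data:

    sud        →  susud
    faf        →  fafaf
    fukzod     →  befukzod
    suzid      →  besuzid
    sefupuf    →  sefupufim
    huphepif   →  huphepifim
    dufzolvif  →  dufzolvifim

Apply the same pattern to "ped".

peped

sud and fukzod both end in -d yet inflect differently (susud, befukzod), so the final letter is not what conditions the rule; the number of vowels is.
"ped" has 1 vowel. The stems with 1 vowel (sud → susud, faf → fafaf) repeat the first consonant+vowel as a prefix.
The other patterns: stems with 2 vowels add the prefix be-; stems with 3 vowels add -im.
So ped → peped.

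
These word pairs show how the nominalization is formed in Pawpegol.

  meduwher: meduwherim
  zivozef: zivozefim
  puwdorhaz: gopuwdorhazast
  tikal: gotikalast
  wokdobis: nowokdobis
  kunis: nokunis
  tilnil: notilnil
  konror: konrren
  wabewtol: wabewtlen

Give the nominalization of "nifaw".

gonifawast

tikal and tilnil both end in -l yet inflect differently (gotikalast, notilnil), so the final letter is not what conditions the rule; the last vowel is.
"nifaw" has last vowel 'a'. The stems whose last vowel is 'a' (puwdorhaz → gopuwdorhazast, tikal → gotikalast) add go- … -ast around the stem.
The other patterns: stems whose last vowel is 'e' add -im; stems whose last vowel is 'i' add the prefix no-; stems whose last vowel is 'o' delete the last vowel and add -en.
So nifaw → gonifawast.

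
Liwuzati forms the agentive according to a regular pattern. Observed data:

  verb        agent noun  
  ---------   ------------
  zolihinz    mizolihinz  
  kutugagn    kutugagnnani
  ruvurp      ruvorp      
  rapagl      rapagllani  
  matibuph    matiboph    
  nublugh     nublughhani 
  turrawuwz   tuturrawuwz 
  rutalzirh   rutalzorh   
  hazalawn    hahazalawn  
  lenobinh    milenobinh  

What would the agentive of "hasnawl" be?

hahasnawl

nublugh and lenobinh both end in -h yet inflect differently (nublughhani, milenobinh), so the final letter is not what conditions the rule; the second-to-last letter is.
"hasnawl" has second-to-last letter 'w'. The stems whose second-to-last letter is 'w' (hazalawn → hahazalawn, turrawuwz → tuturrawuwz) repeat the first consonant+vowel as a prefix.
The other patterns: stems whose second-to-last letter is 'g' double the final consonant and add -ani; stems whose second-to-last letter is 'n' add the prefix mi-; stems whose second-to-last letter is 'p' or 'r' change the last vowel to 'o'.
So hasnawl → hahasnawl.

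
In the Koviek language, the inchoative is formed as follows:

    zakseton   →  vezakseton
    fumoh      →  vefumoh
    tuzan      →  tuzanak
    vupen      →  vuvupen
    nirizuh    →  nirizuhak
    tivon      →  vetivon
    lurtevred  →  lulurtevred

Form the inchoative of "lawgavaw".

vupen and tivon both end in -n yet inflect differently (vuvupen, vetivon), so the final letter is not what conditions the rule; the last vowel is.
"lawgavaw" has last vowel 'a'. The one such stem in the data (tuzan → tuzanak) adds -ak, so the same rule applies.
So lawgavaw → lawgavawak.

lawgavawak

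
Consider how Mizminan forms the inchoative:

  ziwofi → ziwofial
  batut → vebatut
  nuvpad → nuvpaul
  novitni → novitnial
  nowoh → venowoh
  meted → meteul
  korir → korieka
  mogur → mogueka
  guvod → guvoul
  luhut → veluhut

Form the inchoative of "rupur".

rupueka

korir and novitni both have last vowel 'i' yet inflect differently (korieka, novitnial), so the last vowel is not what conditions the rule; the final letter is.
"rupur" ends in -r. The stems ending in -r (mogur → mogueka, korir → korieka) drop the final letter and add -eka.
So rupur → rupueka.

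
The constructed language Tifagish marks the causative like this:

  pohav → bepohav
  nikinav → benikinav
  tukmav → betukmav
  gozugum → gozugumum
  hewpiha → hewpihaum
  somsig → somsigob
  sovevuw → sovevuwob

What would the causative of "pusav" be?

bepusav

"pusav" ends in -v. The stems ending in -v (pohav → bepohav, nikinav → benikinav, tukmav → betukmav) add the prefix be-.
The other patterns: stems ending in -a or -m add -um; stems ending in -g or -w add -ob.
So pusav → bepusav.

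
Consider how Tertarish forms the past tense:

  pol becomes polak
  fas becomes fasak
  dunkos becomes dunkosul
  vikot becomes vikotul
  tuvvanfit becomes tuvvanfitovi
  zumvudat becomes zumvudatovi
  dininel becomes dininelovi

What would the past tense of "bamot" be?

fas and dunkos both end in -s yet inflect differently (fasak, dunkosul), so the final letter is not what conditions the rule; the number of vowels is.
"bamot" has 2 vowels. The stems with 2 vowels (dunkos → dunkosul, vikot → vikotul) add -ul.
So bamot → bamotul.

bamotul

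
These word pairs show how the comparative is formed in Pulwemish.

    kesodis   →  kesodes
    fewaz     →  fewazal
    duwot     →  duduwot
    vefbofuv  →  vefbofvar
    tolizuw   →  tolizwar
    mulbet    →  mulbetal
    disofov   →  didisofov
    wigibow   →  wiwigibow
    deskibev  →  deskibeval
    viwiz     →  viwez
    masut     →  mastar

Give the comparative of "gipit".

masut and duwot both end in -t yet inflect differently (mastar, duduwot), so the final letter is not what conditions the rule; the last vowel is.
"gipit" has last vowel 'i'. The stems whose last vowel is 'i' (viwiz → viwez, kesodis → kesodes) change the last vowel to 'e'.
So gipit → gipet.

gipet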